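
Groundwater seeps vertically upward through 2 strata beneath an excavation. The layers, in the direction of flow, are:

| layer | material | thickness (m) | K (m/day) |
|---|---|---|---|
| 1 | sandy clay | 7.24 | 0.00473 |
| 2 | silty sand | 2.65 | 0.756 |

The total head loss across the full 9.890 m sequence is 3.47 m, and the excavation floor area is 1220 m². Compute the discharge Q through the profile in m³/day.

2.76

Flow is perpendicular to layering, so the layers act in series and the equivalent K is the thickness-weighted harmonic mean.
Total thickness L = 7.24 + 2.65 = 9.890 m.
Σ(b_i/K_i) = 7.24/0.00473 + 2.65/0.756 = 1534 d.
K_eq = L / Σ(b_i/K_i) = 9.890 / 1534 = 0.006447 m/day.
Q = K_eq · A · (Δh/L) = 0.006447 × 1220 × (3.47/9.890) = 2.759 m³/day.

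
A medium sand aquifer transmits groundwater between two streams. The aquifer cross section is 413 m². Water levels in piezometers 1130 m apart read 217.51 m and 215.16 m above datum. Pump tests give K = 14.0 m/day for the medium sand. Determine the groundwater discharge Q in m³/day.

Hydraulic gradient i = (217.51 − 215.16) / 1130 = 2.35 / 1130 = 0.002080.
Darcy's law: Q = K · A · i = 14.00 × 413.0 × 0.002080 = 12.02 m³/day.

12.0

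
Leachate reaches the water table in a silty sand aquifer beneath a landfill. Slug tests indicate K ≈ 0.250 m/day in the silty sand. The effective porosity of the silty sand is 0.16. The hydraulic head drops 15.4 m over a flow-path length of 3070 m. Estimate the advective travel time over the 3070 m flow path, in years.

Hydraulic gradient i = Δh / L = 15.4 / 3070 = 0.005016.
Darcy flux q = K · i = 0.2500 × 0.005016 = 0.001254 m/day.
Seepage velocity v = q / n_e = 0.001254 / 0.16 = 0.007838 m/day.
Travel time t = L / v = 3070 / 0.007838 = 3.917e+05 days = 1072 years.

1070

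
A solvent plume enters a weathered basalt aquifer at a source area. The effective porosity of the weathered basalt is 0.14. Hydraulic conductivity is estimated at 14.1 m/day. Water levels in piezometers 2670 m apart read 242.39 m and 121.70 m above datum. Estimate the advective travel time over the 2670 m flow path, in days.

Hydraulic gradient i = (242.39 − 121.70) / 2670 = 120.69 / 2670 = 0.04520.
Darcy flux q = K · i = 14.10 × 0.04520 = 0.6374 m/day.
Seepage velocity v = q / n_e = 0.6374 / 0.14 = 4.553 m/day.
Travel time t = L / v = 2670 / 4.553 = 586.5 days.

586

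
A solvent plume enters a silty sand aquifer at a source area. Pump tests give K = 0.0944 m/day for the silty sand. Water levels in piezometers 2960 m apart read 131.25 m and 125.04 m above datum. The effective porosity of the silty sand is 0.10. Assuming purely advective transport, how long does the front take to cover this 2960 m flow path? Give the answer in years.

4090

Hydraulic gradient i = (131.25 − 125.04) / 2960 = 6.21 / 2960 = 0.002098.
Darcy flux q = K · i = 0.09440 × 0.002098 = 0.0001980 m/day.
Seepage velocity v = q / n_e = 0.0001980 / 0.10 = 0.001980 m/day.
Travel time t = L / v = 2960 / 0.001980 = 1.495e+06 days = 4092 years.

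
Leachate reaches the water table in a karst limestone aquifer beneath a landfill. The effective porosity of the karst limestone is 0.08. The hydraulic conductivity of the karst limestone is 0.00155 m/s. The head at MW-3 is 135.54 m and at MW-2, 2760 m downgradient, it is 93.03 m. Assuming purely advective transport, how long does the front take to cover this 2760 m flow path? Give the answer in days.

Convert K: 0.00155 m/s × 86400 = 133.9 m/day.
Hydraulic gradient i = (135.54 − 93.03) / 2760 = 42.51 / 2760 = 0.01540.
Darcy flux q = K · i = 133.9 × 0.01540 = 2.063 m/day.
Seepage velocity v = q / n_e = 2.063 / 0.08 = 25.78 m/day.
Travel time t = L / v = 2760 / 25.78 = 107.0 days.

107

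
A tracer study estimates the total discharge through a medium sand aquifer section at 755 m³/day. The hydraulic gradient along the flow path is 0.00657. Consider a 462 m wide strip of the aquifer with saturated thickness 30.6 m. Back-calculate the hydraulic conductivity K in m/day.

8.13

Cross-sectional area A = 462 × 30.6 = 14137 m².
Hydraulic gradient i = 0.00657.
From Q = K·A·i, K = Q / (A·i) = 755 / (14137 × 0.006570) = 8.129 m/day.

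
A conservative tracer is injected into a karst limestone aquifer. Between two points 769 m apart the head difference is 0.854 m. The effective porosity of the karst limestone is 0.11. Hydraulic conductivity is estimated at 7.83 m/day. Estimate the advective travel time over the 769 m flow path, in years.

26.6

Hydraulic gradient i = Δh / L = 0.854 / 769 = 0.001111.
Darcy flux q = K · i = 7.830 × 0.001111 = 0.008695 m/day.
Seepage velocity v = q / n_e = 0.008695 / 0.11 = 0.07905 m/day.
Travel time t = L / v = 769 / 0.07905 = 9728 days = 26.63 years.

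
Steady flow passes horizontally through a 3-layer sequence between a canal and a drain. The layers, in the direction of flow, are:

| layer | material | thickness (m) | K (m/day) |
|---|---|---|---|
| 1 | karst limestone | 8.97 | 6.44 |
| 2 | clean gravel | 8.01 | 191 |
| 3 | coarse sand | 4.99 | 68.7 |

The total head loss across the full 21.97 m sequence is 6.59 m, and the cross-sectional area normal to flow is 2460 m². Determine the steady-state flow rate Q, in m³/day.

Flow is perpendicular to layering, so the layers act in series and the equivalent K is the thickness-weighted harmonic mean.
Total thickness L = 8.97 + 8.01 + 4.99 = 21.97 m.
Σ(b_i/K_i) = 8.97/6.44 + 8.01/191 + 4.99/68.7 = 1.507 d.
K_eq = L / Σ(b_i/K_i) = 21.97 / 1.507 = 14.57 m/day.
Q = K_eq · A · (Δh/L) = 14.57 × 2460 × (6.59/21.97) = 10754 m³/day.

10800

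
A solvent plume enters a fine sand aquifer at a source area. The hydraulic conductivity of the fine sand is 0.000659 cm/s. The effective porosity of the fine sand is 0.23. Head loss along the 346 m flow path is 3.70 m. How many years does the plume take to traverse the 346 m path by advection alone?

35.8

Convert K: 0.000659 cm/s × 864 = 0.5694 m/day.
Hydraulic gradient i = Δh / L = 3.70 / 346 = 0.01069.
Darcy flux q = K · i = 0.5694 × 0.01069 = 0.006089 m/day.
Seepage velocity v = q / n_e = 0.006089 / 0.23 = 0.02647 m/day.
Travel time t = L / v = 346 / 0.02647 = 13070 days = 35.78 years.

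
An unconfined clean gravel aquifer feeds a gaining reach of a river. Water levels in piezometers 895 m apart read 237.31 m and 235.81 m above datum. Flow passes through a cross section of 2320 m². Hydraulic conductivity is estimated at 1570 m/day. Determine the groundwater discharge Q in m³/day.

6100

Hydraulic gradient i = (237.31 − 235.81) / 895 = 1.5 / 895 = 0.001676.
Darcy's law: Q = K · A · i = 1570 × 2320 × 0.001676 = 6105 m³/day.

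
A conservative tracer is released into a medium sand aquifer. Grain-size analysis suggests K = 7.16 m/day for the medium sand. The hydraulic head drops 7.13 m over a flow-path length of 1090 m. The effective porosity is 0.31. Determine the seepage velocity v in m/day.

Hydraulic gradient i = Δh / L = 7.13 / 1090 = 0.006541.
Darcy flux q = K · i = 7.160 × 0.006541 = 0.04684 m/day.
Seepage velocity v = q / n_e = 0.04684 / 0.31 = 0.1511 m/day.

0.151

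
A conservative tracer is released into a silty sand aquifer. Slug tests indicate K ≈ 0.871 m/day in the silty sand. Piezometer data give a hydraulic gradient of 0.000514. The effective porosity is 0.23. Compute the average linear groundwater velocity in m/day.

0.00195

Hydraulic gradient i = 0.000514.
Darcy flux q = K · i = 0.8710 × 0.0005140 = 0.0004477 m/day.
Seepage velocity v = q / n_e = 0.0004477 / 0.23 = 0.001946 m/day.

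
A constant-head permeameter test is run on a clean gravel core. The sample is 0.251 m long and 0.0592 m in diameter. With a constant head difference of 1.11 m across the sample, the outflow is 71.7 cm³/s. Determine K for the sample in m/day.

Cross-sectional area A = π·(d/2)² = π × (0.0592/2)² = 0.002753 m².
Convert discharge: 71.7 cm³/s = 7.170e-05 m³/s.
Darcy's law rearranged: K = Q·L / (A·Δh) = 7.170e-05 × 0.251 / (0.002753 × 1.11) = 0.005890 m/s = 508.9 m/day.

509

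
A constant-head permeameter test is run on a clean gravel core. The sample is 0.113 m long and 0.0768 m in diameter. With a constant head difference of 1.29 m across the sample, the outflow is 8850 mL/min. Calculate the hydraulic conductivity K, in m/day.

241

Cross-sectional area A = π·(d/2)² = π × (0.0768/2)² = 0.004632 m².
Convert discharge: 8850 mL/min = 0.0001475 m³/s.
Darcy's law rearranged: K = Q·L / (A·Δh) = 0.0001475 × 0.113 / (0.004632 × 1.29) = 0.002789 m/s = 241.0 m/day.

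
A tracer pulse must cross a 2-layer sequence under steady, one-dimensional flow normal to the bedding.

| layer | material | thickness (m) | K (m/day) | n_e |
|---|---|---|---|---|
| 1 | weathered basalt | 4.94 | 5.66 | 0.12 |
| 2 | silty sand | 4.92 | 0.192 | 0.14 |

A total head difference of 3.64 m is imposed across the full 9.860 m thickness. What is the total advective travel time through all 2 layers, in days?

With flow normal to the layers, continuity requires the same specific discharge q through every layer.
Σ(b_i/K_i) = 4.94/5.66 + 4.92/0.192 = 26.50 d.
q = Δh / Σ(b_i/K_i) = 3.64 / 26.50 = 0.1374 m/day.
In each layer the seepage velocity is v_i = q/n_i, so the layer transit time is t_i = b_i·n_i / q:
  layer 1 (weathered basalt): t_1 = 4.94 × 0.12 / 0.1374 = 4.315 d
  layer 2 (silty sand): t_2 = 4.92 × 0.14 / 0.1374 = 5.014 d
Total t = Σ t_i = 9.330 days.

9.33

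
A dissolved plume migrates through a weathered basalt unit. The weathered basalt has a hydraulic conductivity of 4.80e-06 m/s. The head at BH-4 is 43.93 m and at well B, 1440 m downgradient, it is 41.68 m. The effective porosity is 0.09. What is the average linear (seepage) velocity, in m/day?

Convert K: 4.80e-06 m/s × 86400 = 0.4147 m/day.
Hydraulic gradient i = (43.93 − 41.68) / 1440 = 2.25 / 1440 = 0.001563.
Darcy flux q = K · i = 0.4147 × 0.001563 = 0.0006480 m/day.
Seepage velocity v = q / n_e = 0.0006480 / 0.09 = 0.007200 m/day.

0.00720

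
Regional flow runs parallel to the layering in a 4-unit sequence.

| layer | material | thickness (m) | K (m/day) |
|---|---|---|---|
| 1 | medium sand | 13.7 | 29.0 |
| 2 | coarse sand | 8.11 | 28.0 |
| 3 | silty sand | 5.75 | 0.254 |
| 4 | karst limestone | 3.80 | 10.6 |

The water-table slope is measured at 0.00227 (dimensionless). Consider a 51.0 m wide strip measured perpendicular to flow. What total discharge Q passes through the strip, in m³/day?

77.1

Flow is parallel to layering, so each bed carries its own Darcy discharge and the transmissivities add.
Σ(K_i·b_i) = 29.0×13.7 + 28.0×8.11 + 0.254×5.75 + 10.6×3.80 = 666.1 m²/day.
Hydraulic gradient i = 0.00227.
Q = Σ(K_i·b_i) · W · i = 666.1 × 51.0 × 0.002270 = 77.12 m³/day.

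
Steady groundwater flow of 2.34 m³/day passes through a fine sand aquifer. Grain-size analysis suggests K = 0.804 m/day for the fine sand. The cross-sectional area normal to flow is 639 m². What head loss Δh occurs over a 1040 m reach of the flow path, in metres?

4.74

From Q = K·A·i, i = Q / (K·A) = 2.34 / (0.8040 × 639.0) = 0.004555.
Head loss Δh = i · L = 0.004555 × 1040 = 4.737 m.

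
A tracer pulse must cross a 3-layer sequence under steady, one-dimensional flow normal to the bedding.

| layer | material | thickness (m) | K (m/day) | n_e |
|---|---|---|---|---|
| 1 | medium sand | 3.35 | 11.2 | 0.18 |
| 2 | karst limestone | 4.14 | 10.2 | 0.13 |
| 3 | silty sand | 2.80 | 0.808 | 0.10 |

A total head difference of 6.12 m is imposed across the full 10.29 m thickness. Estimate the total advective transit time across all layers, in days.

0.968

With flow normal to the layers, continuity requires the same specific discharge q through every layer.
Σ(b_i/K_i) = 3.35/11.2 + 4.14/10.2 + 2.80/0.808 = 4.170 d.
q = Δh / Σ(b_i/K_i) = 6.12 / 4.170 = 1.468 m/day.
In each layer the seepage velocity is v_i = q/n_i, so the layer transit time is t_i = b_i·n_i / q:
  layer 1 (medium sand): t_1 = 3.35 × 0.18 / 1.468 = 0.4109 d
  layer 2 (karst limestone): t_2 = 4.14 × 0.13 / 1.468 = 0.3667 d
  layer 3 (silty sand): t_3 = 2.80 × 0.10 / 1.468 = 0.1908 d
Total t = Σ t_i = 0.9684 days.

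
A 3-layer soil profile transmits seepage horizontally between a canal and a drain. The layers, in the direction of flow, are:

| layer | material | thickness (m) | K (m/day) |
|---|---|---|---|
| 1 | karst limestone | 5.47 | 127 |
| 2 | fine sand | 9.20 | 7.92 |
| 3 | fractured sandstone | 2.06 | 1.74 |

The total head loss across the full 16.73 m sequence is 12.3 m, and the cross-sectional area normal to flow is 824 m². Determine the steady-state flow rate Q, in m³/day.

Flow is perpendicular to layering, so the layers act in series and the equivalent K is the thickness-weighted harmonic mean.
Total thickness L = 5.47 + 9.20 + 2.06 = 16.73 m.
Σ(b_i/K_i) = 5.47/127 + 9.20/7.92 + 2.06/1.74 = 2.389 d.
K_eq = L / Σ(b_i/K_i) = 16.73 / 2.389 = 7.004 m/day.
Q = K_eq · A · (Δh/L) = 7.004 × 824 × (12.3/16.73) = 4243 m³/day.

4240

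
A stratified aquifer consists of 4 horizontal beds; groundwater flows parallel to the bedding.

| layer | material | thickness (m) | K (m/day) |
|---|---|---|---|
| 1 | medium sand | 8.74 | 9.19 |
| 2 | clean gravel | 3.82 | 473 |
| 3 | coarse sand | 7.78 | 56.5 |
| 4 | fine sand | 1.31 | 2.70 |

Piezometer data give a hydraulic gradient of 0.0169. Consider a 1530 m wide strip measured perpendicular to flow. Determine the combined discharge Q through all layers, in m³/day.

Flow is parallel to layering, so each bed carries its own Darcy discharge and the transmissivities add.
Σ(K_i·b_i) = 9.19×8.74 + 473×3.82 + 56.5×7.78 + 2.70×1.31 = 2330 m²/day.
Hydraulic gradient i = 0.0169.
Q = Σ(K_i·b_i) · W · i = 2330 × 1530 × 0.01690 = 60254 m³/day.

60300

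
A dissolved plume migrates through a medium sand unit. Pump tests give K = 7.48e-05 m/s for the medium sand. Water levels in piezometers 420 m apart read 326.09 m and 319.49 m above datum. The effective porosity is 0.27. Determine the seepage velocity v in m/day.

Convert K: 7.48e-05 m/s × 86400 = 6.463 m/day.
Hydraulic gradient i = (326.09 − 319.49) / 420 = 6.6 / 420 = 0.01571.
Darcy flux q = K · i = 6.463 × 0.01571 = 0.1016 m/day.
Seepage velocity v = q / n_e = 0.1016 / 0.27 = 0.3761 m/day.

0.376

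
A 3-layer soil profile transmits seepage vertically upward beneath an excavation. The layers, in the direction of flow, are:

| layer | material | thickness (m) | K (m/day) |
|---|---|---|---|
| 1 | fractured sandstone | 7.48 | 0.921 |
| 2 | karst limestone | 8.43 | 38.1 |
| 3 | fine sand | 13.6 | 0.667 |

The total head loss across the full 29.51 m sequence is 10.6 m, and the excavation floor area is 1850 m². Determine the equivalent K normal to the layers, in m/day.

Flow is perpendicular to layering, so the layers act in series and the equivalent K is the thickness-weighted harmonic mean.
Total thickness L = 7.48 + 8.43 + 13.6 = 29.51 m.
Σ(b_i/K_i) = 7.48/0.921 + 8.43/38.1 + 13.6/0.667 = 28.73 d.
K_eq = L / Σ(b_i/K_i) = 29.51 / 28.73 = 1.027 m/day.

1.03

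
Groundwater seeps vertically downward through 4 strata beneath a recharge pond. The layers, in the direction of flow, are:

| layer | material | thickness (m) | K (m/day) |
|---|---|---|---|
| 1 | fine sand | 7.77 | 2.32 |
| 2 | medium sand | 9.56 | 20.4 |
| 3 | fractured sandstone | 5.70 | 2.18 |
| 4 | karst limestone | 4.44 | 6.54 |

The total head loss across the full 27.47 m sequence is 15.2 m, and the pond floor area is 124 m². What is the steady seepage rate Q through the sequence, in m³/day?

265

Flow is perpendicular to layering, so the layers act in series and the equivalent K is the thickness-weighted harmonic mean.
Total thickness L = 7.77 + 9.56 + 5.70 + 4.44 = 27.47 m.
Σ(b_i/K_i) = 7.77/2.32 + 9.56/20.4 + 5.70/2.18 + 4.44/6.54 = 7.111 d.
K_eq = L / Σ(b_i/K_i) = 27.47 / 7.111 = 3.863 m/day.
Q = K_eq · A · (Δh/L) = 3.863 × 124 × (15.2/27.47) = 265.0 m³/day.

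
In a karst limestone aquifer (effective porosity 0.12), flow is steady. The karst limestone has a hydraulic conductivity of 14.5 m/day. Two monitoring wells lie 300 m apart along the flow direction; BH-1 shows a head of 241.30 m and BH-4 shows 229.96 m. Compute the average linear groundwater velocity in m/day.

4.57

Hydraulic gradient i = (241.30 − 229.96) / 300 = 11.34 / 300 = 0.03780.
Darcy flux q = K · i = 14.50 × 0.03780 = 0.5481 m/day.
Seepage velocity v = q / n_e = 0.5481 / 0.12 = 4.568 m/day.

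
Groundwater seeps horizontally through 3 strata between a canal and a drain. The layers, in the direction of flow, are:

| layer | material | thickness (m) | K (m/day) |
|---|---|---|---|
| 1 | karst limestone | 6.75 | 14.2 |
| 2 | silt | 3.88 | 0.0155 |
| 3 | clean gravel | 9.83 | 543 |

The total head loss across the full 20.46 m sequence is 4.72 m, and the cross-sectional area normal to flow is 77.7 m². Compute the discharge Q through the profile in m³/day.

1.46

Flow is perpendicular to layering, so the layers act in series and the equivalent K is the thickness-weighted harmonic mean.
Total thickness L = 6.75 + 3.88 + 9.83 = 20.46 m.
Σ(b_i/K_i) = 6.75/14.2 + 3.88/0.0155 + 9.83/543 = 250.8 d.
K_eq = L / Σ(b_i/K_i) = 20.46 / 250.8 = 0.08157 m/day.
Q = K_eq · A · (Δh/L) = 0.08157 × 77.7 × (4.72/20.46) = 1.462 m³/day.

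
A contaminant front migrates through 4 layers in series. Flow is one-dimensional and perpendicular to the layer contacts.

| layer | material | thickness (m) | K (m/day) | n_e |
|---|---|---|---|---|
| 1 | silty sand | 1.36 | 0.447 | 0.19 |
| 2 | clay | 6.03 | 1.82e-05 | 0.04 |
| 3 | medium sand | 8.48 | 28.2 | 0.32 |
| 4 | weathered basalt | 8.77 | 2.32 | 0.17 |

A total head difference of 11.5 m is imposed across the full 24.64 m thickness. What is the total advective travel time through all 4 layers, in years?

371

With flow normal to the layers, continuity requires the same specific discharge q through every layer.
Σ(b_i/K_i) = 1.36/0.447 + 6.03/1.82e-05 + 8.48/28.2 + 8.77/2.32 = 3.313e+05 d.
q = Δh / Σ(b_i/K_i) = 11.5 / 3.313e+05 = 3.471e-05 m/day.
In each layer the seepage velocity is v_i = q/n_i, so the layer transit time is t_i = b_i·n_i / q:
  layer 1 (silty sand): t_1 = 1.36 × 0.19 / 3.471e-05 = 7445 d
  layer 2 (clay): t_2 = 6.03 × 0.04 / 3.471e-05 = 6949 d
  layer 3 (medium sand): t_3 = 8.48 × 0.32 / 3.471e-05 = 78181 d
  layer 4 (weathered basalt): t_4 = 8.77 × 0.17 / 3.471e-05 = 42954 d
Total t = Σ t_i = 1.355e+05 days = 371.1 years.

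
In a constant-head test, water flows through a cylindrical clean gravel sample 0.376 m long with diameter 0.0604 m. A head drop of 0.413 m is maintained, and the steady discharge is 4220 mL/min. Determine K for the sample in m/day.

1930

Cross-sectional area A = π·(d/2)² = π × (0.0604/2)² = 0.002865 m².
Convert discharge: 4220 mL/min = 7.033e-05 m³/s.
Darcy's law rearranged: K = Q·L / (A·Δh) = 7.033e-05 × 0.376 / (0.002865 × 0.413) = 0.02235 m/s = 1931 m/day.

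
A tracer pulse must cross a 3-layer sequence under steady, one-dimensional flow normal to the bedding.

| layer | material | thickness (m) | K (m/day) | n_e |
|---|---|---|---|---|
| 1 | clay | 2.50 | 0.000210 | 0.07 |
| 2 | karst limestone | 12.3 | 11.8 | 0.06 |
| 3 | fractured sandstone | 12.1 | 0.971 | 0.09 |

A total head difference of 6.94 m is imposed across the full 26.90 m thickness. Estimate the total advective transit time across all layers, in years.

With flow normal to the layers, continuity requires the same specific discharge q through every layer.
Σ(b_i/K_i) = 2.50/0.000210 + 12.3/11.8 + 12.1/0.971 = 11918 d.
q = Δh / Σ(b_i/K_i) = 6.94 / 11918 = 0.0005823 m/day.
In each layer the seepage velocity is v_i = q/n_i, so the layer transit time is t_i = b_i·n_i / q:
  layer 1 (clay): t_1 = 2.50 × 0.07 / 0.0005823 = 300.5 d
  layer 2 (karst limestone): t_2 = 12.3 × 0.06 / 0.0005823 = 1267 d
  layer 3 (fractured sandstone): t_3 = 12.1 × 0.09 / 0.0005823 = 1870 d
Total t = Σ t_i = 3438 days = 9.413 years.

9.41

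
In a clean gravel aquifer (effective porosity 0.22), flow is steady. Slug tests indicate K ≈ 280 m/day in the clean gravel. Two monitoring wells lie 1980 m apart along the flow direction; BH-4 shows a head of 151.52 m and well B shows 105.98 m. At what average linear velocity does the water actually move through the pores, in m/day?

29.3

Hydraulic gradient i = (151.52 − 105.98) / 1980 = 45.54 / 1980 = 0.02300.
Darcy flux q = K · i = 280.0 × 0.02300 = 6.440 m/day.
Seepage velocity v = q / n_e = 6.440 / 0.22 = 29.27 m/day.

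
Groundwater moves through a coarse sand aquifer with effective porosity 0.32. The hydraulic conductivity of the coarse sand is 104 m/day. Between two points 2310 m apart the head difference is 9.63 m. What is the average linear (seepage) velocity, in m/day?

1.35

Hydraulic gradient i = Δh / L = 9.63 / 2310 = 0.004169.
Darcy flux q = K · i = 104.0 × 0.004169 = 0.4336 m/day.
Seepage velocity v = q / n_e = 0.4336 / 0.32 = 1.355 m/day.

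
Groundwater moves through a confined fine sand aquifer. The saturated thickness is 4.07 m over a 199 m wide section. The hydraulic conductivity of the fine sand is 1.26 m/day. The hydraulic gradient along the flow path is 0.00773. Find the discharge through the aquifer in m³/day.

Cross-sectional area A = 199 × 4.07 = 809.9 m².
Hydraulic gradient i = 0.00773.
Darcy's law: Q = K · A · i = 1.260 × 809.9 × 0.007730 = 7.889 m³/day.

7.89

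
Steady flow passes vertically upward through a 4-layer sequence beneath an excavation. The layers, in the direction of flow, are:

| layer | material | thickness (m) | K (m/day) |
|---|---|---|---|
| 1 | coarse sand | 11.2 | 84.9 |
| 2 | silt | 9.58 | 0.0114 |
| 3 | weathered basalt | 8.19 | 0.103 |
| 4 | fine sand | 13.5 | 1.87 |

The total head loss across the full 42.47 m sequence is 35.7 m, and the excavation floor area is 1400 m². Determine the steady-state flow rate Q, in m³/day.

53.9

Flow is perpendicular to layering, so the layers act in series and the equivalent K is the thickness-weighted harmonic mean.
Total thickness L = 11.2 + 9.58 + 8.19 + 13.5 = 42.47 m.
Σ(b_i/K_i) = 11.2/84.9 + 9.58/0.0114 + 8.19/0.103 + 13.5/1.87 = 927.2 d.
K_eq = L / Σ(b_i/K_i) = 42.47 / 927.2 = 0.04580 m/day.
Q = K_eq · A · (Δh/L) = 0.04580 × 1400 × (35.7/42.47) = 53.90 m³/day.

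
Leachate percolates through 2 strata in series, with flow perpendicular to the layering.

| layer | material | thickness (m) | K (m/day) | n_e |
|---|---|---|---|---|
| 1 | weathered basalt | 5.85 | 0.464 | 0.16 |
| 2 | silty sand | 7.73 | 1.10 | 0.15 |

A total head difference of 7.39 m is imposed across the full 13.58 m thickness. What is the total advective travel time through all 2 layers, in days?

5.57

With flow normal to the layers, continuity requires the same specific discharge q through every layer.
Σ(b_i/K_i) = 5.85/0.464 + 7.73/1.10 = 19.64 d.
q = Δh / Σ(b_i/K_i) = 7.39 / 19.64 = 0.3764 m/day.
In each layer the seepage velocity is v_i = q/n_i, so the layer transit time is t_i = b_i·n_i / q:
  layer 1 (weathered basalt): t_1 = 5.85 × 0.16 / 0.3764 = 2.487 d
  layer 2 (silty sand): t_2 = 7.73 × 0.15 / 0.3764 = 3.081 d
Total t = Σ t_i = 5.568 days.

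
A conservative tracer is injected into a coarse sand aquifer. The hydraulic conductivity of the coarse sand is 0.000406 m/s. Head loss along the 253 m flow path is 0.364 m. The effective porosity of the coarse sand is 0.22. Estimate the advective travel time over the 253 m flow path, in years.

Convert K: 0.000406 m/s × 86400 = 35.08 m/day.
Hydraulic gradient i = Δh / L = 0.364 / 253 = 0.001439.
Darcy flux q = K · i = 35.08 × 0.001439 = 0.05047 m/day.
Seepage velocity v = q / n_e = 0.05047 / 0.22 = 0.2294 m/day.
Travel time t = L / v = 253 / 0.2294 = 1103 days = 3.019 years.

3.02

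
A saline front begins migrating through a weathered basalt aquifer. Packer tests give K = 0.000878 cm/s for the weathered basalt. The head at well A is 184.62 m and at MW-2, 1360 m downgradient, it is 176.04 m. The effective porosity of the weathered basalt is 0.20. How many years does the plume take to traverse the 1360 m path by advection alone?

Convert K: 0.000878 cm/s × 864 = 0.7586 m/day.
Hydraulic gradient i = (184.62 − 176.04) / 1360 = 8.58 / 1360 = 0.006309.
Darcy flux q = K · i = 0.7586 × 0.006309 = 0.004786 m/day.
Seepage velocity v = q / n_e = 0.004786 / 0.20 = 0.02393 m/day.
Travel time t = L / v = 1360 / 0.02393 = 56835 days = 155.6 years.

156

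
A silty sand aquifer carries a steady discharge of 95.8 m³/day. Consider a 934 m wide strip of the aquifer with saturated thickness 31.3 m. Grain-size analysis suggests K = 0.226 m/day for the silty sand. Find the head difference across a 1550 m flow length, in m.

Cross-sectional area A = 934 × 31.3 = 29234 m².
From Q = K·A·i, i = Q / (K·A) = 95.8 / (0.2260 × 29234) = 0.01450.
Head loss Δh = i · L = 0.01450 × 1550 = 22.47 m.

22.5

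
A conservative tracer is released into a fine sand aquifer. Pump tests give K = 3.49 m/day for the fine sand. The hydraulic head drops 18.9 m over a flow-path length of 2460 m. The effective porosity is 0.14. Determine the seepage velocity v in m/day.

0.192

Hydraulic gradient i = Δh / L = 18.9 / 2460 = 0.007683.
Darcy flux q = K · i = 3.490 × 0.007683 = 0.02681 m/day.
Seepage velocity v = q / n_e = 0.02681 / 0.14 = 0.1915 m/day.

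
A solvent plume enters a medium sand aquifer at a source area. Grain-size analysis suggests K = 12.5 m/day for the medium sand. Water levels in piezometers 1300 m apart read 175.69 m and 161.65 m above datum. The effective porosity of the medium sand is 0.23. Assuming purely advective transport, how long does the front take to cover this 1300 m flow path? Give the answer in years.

Hydraulic gradient i = (175.69 − 161.65) / 1300 = 14.04 / 1300 = 0.01080.
Darcy flux q = K · i = 12.50 × 0.01080 = 0.1350 m/day.
Seepage velocity v = q / n_e = 0.1350 / 0.23 = 0.5870 m/day.
Travel time t = L / v = 1300 / 0.5870 = 2215 days = 6.064 years.

6.06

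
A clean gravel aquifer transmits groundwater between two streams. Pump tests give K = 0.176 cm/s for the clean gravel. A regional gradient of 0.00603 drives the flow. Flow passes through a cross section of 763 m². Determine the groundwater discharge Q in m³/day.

700

Convert K: 0.176 cm/s × 864 = 152.1 m/day.
Hydraulic gradient i = 0.00603.
Darcy's law: Q = K · A · i = 152.1 × 763.0 × 0.006030 = 699.6 m³/day.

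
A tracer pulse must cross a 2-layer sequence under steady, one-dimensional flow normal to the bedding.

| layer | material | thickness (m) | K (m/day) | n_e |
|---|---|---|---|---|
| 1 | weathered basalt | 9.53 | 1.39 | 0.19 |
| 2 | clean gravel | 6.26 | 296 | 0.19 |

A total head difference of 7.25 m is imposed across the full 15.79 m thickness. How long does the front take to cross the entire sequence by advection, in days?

With flow normal to the layers, continuity requires the same specific discharge q through every layer.
Σ(b_i/K_i) = 9.53/1.39 + 6.26/296 = 6.877 d.
q = Δh / Σ(b_i/K_i) = 7.25 / 6.877 = 1.054 m/day.
In each layer the seepage velocity is v_i = q/n_i, so the layer transit time is t_i = b_i·n_i / q:
  layer 1 (weathered basalt): t_1 = 9.53 × 0.19 / 1.054 = 1.718 d
  layer 2 (clean gravel): t_2 = 6.26 × 0.19 / 1.054 = 1.128 d
Total t = Σ t_i = 2.846 days.

2.85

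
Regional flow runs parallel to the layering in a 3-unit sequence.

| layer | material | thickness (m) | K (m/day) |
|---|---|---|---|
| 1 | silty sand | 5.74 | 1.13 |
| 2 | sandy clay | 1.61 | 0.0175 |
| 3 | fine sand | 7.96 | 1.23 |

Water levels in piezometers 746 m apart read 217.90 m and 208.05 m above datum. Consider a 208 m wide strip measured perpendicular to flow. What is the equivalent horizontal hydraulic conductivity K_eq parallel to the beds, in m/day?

Flow is parallel to layering, so each bed carries its own Darcy discharge and the transmissivities add.
Σ(K_i·b_i) = 1.13×5.74 + 0.0175×1.61 + 1.23×7.96 = 16.31 m²/day.
Total thickness b = 15.31 m, so K_eq = Σ(K_i·b_i)/b = 1.065 m/day.

1.07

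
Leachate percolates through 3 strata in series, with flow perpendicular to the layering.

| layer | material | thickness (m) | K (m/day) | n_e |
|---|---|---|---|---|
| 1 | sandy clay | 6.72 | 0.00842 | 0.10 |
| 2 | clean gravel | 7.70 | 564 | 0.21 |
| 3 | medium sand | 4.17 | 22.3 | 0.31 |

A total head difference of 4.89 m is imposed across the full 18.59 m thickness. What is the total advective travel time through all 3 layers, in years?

With flow normal to the layers, continuity requires the same specific discharge q through every layer.
Σ(b_i/K_i) = 6.72/0.00842 + 7.70/564 + 4.17/22.3 = 798.3 d.
q = Δh / Σ(b_i/K_i) = 4.89 / 798.3 = 0.006126 m/day.
In each layer the seepage velocity is v_i = q/n_i, so the layer transit time is t_i = b_i·n_i / q:
  layer 1 (sandy clay): t_1 = 6.72 × 0.10 / 0.006126 = 109.7 d
  layer 2 (clean gravel): t_2 = 7.70 × 0.21 / 0.006126 = 264.0 d
  layer 3 (medium sand): t_3 = 4.17 × 0.31 / 0.006126 = 211.0 d
Total t = Σ t_i = 584.7 days = 1.601 years.

1.60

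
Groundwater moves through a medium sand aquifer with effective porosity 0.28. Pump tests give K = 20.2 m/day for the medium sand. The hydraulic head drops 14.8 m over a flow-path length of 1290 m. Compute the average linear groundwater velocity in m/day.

0.828

Hydraulic gradient i = Δh / L = 14.8 / 1290 = 0.01147.
Darcy flux q = K · i = 20.20 × 0.01147 = 0.2318 m/day.
Seepage velocity v = q / n_e = 0.2318 / 0.28 = 0.8277 m/day.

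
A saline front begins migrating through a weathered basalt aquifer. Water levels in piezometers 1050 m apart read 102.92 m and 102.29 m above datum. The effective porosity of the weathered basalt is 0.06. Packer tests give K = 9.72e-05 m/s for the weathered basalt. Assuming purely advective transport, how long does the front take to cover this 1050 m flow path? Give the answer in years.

34.2

Convert K: 9.72e-05 m/s × 86400 = 8.398 m/day.
Hydraulic gradient i = (102.92 − 102.29) / 1050 = 0.63 / 1050 = 0.0006000.
Darcy flux q = K · i = 8.398 × 0.0006000 = 0.005039 m/day.
Seepage velocity v = q / n_e = 0.005039 / 0.06 = 0.08398 m/day.
Travel time t = L / v = 1050 / 0.08398 = 12503 days = 34.23 years.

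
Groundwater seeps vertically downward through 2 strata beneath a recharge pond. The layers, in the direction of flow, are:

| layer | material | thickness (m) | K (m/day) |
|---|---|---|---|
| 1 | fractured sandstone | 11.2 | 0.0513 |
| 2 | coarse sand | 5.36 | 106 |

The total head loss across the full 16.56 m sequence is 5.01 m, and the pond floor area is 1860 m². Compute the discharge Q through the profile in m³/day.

Flow is perpendicular to layering, so the layers act in series and the equivalent K is the thickness-weighted harmonic mean.
Total thickness L = 11.2 + 5.36 = 16.56 m.
Σ(b_i/K_i) = 11.2/0.0513 + 5.36/106 = 218.4 d.
K_eq = L / Σ(b_i/K_i) = 16.56 / 218.4 = 0.07583 m/day.
Q = K_eq · A · (Δh/L) = 0.07583 × 1860 × (5.01/16.56) = 42.67 m³/day.

42.7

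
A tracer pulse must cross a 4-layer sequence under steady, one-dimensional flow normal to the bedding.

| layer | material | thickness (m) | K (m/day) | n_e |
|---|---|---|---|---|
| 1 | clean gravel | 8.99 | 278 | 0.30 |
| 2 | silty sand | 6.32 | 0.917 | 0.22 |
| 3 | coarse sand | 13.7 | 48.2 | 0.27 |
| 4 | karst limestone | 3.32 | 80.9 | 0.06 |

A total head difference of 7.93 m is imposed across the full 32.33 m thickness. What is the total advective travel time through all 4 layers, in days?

With flow normal to the layers, continuity requires the same specific discharge q through every layer.
Σ(b_i/K_i) = 8.99/278 + 6.32/0.917 + 13.7/48.2 + 3.32/80.9 = 7.250 d.
q = Δh / Σ(b_i/K_i) = 7.93 / 7.250 = 1.094 m/day.
In each layer the seepage velocity is v_i = q/n_i, so the layer transit time is t_i = b_i·n_i / q:
  layer 1 (clean gravel): t_1 = 8.99 × 0.30 / 1.094 = 2.466 d
  layer 2 (silty sand): t_2 = 6.32 × 0.22 / 1.094 = 1.271 d
  layer 3 (coarse sand): t_3 = 13.7 × 0.27 / 1.094 = 3.382 d
  layer 4 (karst limestone): t_4 = 3.32 × 0.06 / 1.094 = 0.1821 d
Total t = Σ t_i = 7.300 days.

7.30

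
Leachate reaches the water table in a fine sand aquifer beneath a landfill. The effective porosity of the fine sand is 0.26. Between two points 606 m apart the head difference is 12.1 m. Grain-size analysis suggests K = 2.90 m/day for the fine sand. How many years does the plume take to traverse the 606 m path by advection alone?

Hydraulic gradient i = Δh / L = 12.1 / 606 = 0.01997.
Darcy flux q = K · i = 2.900 × 0.01997 = 0.05790 m/day.
Seepage velocity v = q / n_e = 0.05790 / 0.26 = 0.2227 m/day.
Travel time t = L / v = 606 / 0.2227 = 2721 days = 7.450 years.

7.45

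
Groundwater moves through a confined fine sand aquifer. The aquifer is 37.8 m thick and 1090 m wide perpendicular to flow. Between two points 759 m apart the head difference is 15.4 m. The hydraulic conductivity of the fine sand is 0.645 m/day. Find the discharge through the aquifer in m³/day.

539

Cross-sectional area A = 1090 × 37.8 = 41202 m².
Hydraulic gradient i = Δh / L = 15.4 / 759 = 0.02029.
Darcy's law: Q = K · A · i = 0.6450 × 41202 × 0.02029 = 539.2 m³/day.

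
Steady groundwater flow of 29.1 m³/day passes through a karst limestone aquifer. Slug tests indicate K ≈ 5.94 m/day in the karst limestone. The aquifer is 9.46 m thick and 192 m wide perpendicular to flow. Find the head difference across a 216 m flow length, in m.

Cross-sectional area A = 192 × 9.46 = 1816 m².
From Q = K·A·i, i = Q / (K·A) = 29.1 / (5.940 × 1816) = 0.002697.
Head loss Δh = i · L = 0.002697 × 216 = 0.5826 m.

0.583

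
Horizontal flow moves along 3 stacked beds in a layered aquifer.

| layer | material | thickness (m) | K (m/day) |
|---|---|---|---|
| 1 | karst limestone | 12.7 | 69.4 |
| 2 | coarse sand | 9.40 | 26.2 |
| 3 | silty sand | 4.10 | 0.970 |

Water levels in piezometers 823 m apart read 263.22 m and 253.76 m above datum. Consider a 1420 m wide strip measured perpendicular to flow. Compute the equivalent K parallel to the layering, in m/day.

43.2

Flow is parallel to layering, so each bed carries its own Darcy discharge and the transmissivities add.
Σ(K_i·b_i) = 69.4×12.7 + 26.2×9.40 + 0.970×4.10 = 1132 m²/day.
Total thickness b = 26.20 m, so K_eq = Σ(K_i·b_i)/b = 43.19 m/day.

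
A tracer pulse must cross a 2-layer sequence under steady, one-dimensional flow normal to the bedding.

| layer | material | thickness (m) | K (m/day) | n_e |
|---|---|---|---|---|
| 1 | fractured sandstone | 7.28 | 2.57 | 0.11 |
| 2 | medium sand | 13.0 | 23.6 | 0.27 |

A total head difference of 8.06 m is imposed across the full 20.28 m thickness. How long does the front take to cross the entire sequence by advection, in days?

1.81

With flow normal to the layers, continuity requires the same specific discharge q through every layer.
Σ(b_i/K_i) = 7.28/2.57 + 13.0/23.6 = 3.384 d.
q = Δh / Σ(b_i/K_i) = 8.06 / 3.384 = 2.382 m/day.
In each layer the seepage velocity is v_i = q/n_i, so the layer transit time is t_i = b_i·n_i / q:
  layer 1 (fractured sandstone): t_1 = 7.28 × 0.11 / 2.382 = 0.3362 d
  layer 2 (medium sand): t_2 = 13.0 × 0.27 / 2.382 = 1.473 d
Total t = Σ t_i = 1.810 days.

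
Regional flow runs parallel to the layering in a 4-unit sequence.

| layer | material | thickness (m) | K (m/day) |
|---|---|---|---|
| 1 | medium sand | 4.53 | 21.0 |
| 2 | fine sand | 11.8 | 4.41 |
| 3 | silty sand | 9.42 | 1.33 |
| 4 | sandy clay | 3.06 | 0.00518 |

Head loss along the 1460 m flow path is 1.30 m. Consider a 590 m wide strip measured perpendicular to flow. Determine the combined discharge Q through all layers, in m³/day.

83.9

Flow is parallel to layering, so each bed carries its own Darcy discharge and the transmissivities add.
Σ(K_i·b_i) = 21.0×4.53 + 4.41×11.8 + 1.33×9.42 + 0.00518×3.06 = 159.7 m²/day.
Hydraulic gradient i = Δh / L = 1.30 / 1460 = 0.0008904.
Q = Σ(K_i·b_i) · W · i = 159.7 × 590 × 0.0008904 = 83.90 m³/day.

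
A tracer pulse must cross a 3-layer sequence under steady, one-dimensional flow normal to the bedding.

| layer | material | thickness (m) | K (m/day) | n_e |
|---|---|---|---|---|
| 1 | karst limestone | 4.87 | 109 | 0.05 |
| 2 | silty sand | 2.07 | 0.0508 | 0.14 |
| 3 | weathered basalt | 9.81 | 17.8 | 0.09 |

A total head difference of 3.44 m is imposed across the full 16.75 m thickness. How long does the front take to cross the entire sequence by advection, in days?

17.0

With flow normal to the layers, continuity requires the same specific discharge q through every layer.
Σ(b_i/K_i) = 4.87/109 + 2.07/0.0508 + 9.81/17.8 = 41.34 d.
q = Δh / Σ(b_i/K_i) = 3.44 / 41.34 = 0.08320 m/day.
In each layer the seepage velocity is v_i = q/n_i, so the layer transit time is t_i = b_i·n_i / q:
  layer 1 (karst limestone): t_1 = 4.87 × 0.05 / 0.08320 = 2.927 d
  layer 2 (silty sand): t_2 = 2.07 × 0.14 / 0.08320 = 3.483 d
  layer 3 (weathered basalt): t_3 = 9.81 × 0.09 / 0.08320 = 10.61 d
Total t = Σ t_i = 17.02 days.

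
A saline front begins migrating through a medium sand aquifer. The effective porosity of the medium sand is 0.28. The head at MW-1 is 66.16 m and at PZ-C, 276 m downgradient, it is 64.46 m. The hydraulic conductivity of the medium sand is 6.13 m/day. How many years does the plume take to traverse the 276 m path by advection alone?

5.60

Hydraulic gradient i = (66.16 − 64.46) / 276 = 1.7 / 276 = 0.006159.
Darcy flux q = K · i = 6.130 × 0.006159 = 0.03776 m/day.
Seepage velocity v = q / n_e = 0.03776 / 0.28 = 0.1348 m/day.
Travel time t = L / v = 276 / 0.1348 = 2047 days = 5.604 years.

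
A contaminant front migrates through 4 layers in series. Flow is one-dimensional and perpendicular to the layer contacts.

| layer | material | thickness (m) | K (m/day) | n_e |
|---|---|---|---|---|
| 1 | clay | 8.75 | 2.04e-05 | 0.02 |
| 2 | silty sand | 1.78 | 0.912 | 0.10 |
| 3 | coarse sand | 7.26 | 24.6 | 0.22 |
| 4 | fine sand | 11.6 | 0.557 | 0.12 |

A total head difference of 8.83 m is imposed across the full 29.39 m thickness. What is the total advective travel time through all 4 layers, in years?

With flow normal to the layers, continuity requires the same specific discharge q through every layer.
Σ(b_i/K_i) = 8.75/2.04e-05 + 1.78/0.912 + 7.26/24.6 + 11.6/0.557 = 4.289e+05 d.
q = Δh / Σ(b_i/K_i) = 8.83 / 4.289e+05 = 2.059e-05 m/day.
In each layer the seepage velocity is v_i = q/n_i, so the layer transit time is t_i = b_i·n_i / q:
  layer 1 (clay): t_1 = 8.75 × 0.02 / 2.059e-05 = 8501 d
  layer 2 (silty sand): t_2 = 1.78 × 0.10 / 2.059e-05 = 8647 d
  layer 3 (coarse sand): t_3 = 7.26 × 0.22 / 2.059e-05 = 77589 d
  layer 4 (fine sand): t_4 = 11.6 × 0.12 / 2.059e-05 = 67621 d
Total t = Σ t_i = 1.624e+05 days = 444.5 years.

445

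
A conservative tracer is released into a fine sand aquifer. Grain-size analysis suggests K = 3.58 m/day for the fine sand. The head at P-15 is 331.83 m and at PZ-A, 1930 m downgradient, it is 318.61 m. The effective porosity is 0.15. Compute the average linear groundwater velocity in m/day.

Hydraulic gradient i = (331.83 − 318.61) / 1930 = 13.22 / 1930 = 0.006850.
Darcy flux q = K · i = 3.580 × 0.006850 = 0.02452 m/day.
Seepage velocity v = q / n_e = 0.02452 / 0.15 = 0.1635 m/day.

0.163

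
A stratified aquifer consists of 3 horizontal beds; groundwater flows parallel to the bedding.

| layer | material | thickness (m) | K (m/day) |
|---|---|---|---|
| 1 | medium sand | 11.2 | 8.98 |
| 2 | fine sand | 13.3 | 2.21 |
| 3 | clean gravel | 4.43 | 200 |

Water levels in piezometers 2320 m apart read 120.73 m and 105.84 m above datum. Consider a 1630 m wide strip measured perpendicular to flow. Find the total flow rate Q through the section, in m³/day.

Flow is parallel to layering, so each bed carries its own Darcy discharge and the transmissivities add.
Σ(K_i·b_i) = 8.98×11.2 + 2.21×13.3 + 200×4.43 = 1016 m²/day.
Hydraulic gradient i = (120.73 − 105.84) / 2320 = 14.89 / 2320 = 0.006418.
Q = Σ(K_i·b_i) · W · i = 1016 × 1630 × 0.006418 = 10629 m³/day.

10600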